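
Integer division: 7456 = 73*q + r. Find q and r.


7456 = 73 * 102 + 10
Check: 7446 + 10 = 7456

q = 102, r = 10


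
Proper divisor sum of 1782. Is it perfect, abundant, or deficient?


Proper divisors: 1, 2, 3, 6, 9, 11, 18, 22, 27, 33, 54, 66, 81, 99, 162, 198, 297, 594, 891
Sum = 1 + 2 + 3 + 6 + 9 + 11 + 18 + 22 + 27 + 33 + 54 + 66 + 81 + 99 + 162 + 198 + 297 + 594 + 891 = 2574
2574 > 1782 → abundant

s(1782) = 2574 (abundant)


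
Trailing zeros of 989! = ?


floor(989/5) = 197
floor(989/25) = 39
floor(989/125) = 7
floor(989/625) = 1
Total = 244

244 trailing zeros


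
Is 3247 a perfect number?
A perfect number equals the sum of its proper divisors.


Proper divisors of 3247: 1, 17, 191
Sum = 1 + 17 + 191 = 209

No, 3247 is not perfect (209 ≠ 3247)


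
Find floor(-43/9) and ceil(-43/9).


-43/9 = -4.7778
floor = -5
ceil = -4

floor = -5, ceil = -4


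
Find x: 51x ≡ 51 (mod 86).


GCD(51, 86) = 1, unique solution
a^(-1) mod 86 = 27
x = 27 * 51 mod 86 = 1

x ≡ 1 (mod 86)


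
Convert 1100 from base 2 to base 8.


1100 (base 2) = 12 (decimal)
12 (decimal) = 14 (base 8)


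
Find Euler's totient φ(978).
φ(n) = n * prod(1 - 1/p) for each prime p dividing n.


978 = 2 × 3 × 163
Prime factors: 2, 3, 163
φ(978) = 978 × (1-1/2) × (1-1/3) × (1-1/163)
= 978 × 1/2 × 2/3 × 162/163 = 324

φ(978) = 324


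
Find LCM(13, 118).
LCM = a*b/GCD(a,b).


GCD(13, 118) = 1
LCM = 13*118/1 = 1534/1 = 1534

LCM = 1534


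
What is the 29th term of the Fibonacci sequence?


Sequence: 1, 1, 2, 3, 5, 8, 13, 21, 34, 55, 89, 144, 233, 377, 610, 987, 1597, 2584, 4181, 6765, 10946, 17711, 28657, 46368, 75025, 121393, 196418, 317811, 514229
F(29) = 514229


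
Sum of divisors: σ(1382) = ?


Divisors of 1382: 1, 2, 691, 1382
Sum = 1 + 2 + 691 + 1382 = 2076

σ(1382) = 2076


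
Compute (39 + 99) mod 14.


39 + 99 = 138
138 mod 14 = 12


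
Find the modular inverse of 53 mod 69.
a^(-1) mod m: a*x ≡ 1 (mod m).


Use the extended Euclidean algorithm on (69, 53); each row r = 69*s + 53*t:
r=69, s=1, t=0
r=53, s=0, t=1
q=1: r=16, s=1, t=-1   [69*(1) + 53*(-1) = 16]
q=3: r=5, s=-3, t=4   [69*(-3) + 53*(4) = 5]
q=3: r=1, s=10, t=-13   [69*(10) + 53*(-13) = 1]
q=5: r=0, s=-53, t=69   [69*(-53) + 53*(69) = 0]
GCD = 1 with t = -13, so 53*(-13) ≡ 1 (mod 69)
Inverse = -13 mod 69 = 56
Check: 53 * 56 = 2968 ≡ 1 (mod 69)

53^(-1) ≡ 56 (mod 69)


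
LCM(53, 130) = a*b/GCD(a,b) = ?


GCD(53, 130) = 1
LCM = 53*130/1 = 6890/1 = 6890

LCM = 6890


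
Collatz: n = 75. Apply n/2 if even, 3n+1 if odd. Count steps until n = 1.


75 → 226 → 113 → 340 → 170 → 85 → 256 → 128 → 64 → 32 → 16 → 8 → 4 → 2 → 1
Total steps = 14

14 steps


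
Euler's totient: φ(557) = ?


557 = 557
Prime factors: 557
φ(557) = 557 × (1-1/557)
= 557 × 556/557 = 556

φ(557) = 556


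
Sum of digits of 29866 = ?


2 + 9 + 8 + 6 + 6 = 31


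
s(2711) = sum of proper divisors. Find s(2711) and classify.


Proper divisors: 1
Sum = 1 = 1
1 < 2711 → deficient

s(2711) = 1 (deficient)


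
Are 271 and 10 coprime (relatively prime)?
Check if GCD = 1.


Euclidean algorithm:
271 = 27 * 10 + 1
10 = 10 * 1 + 0
GCD(271, 10) = 1

Yes, coprime (GCD = 1)


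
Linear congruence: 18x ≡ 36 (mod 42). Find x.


GCD(18, 42) = 6 divides 36
Divide: 3x ≡ 6 (mod 7)
x ≡ 2 (mod 7)


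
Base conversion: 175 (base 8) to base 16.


175 (base 8) = 125 (decimal)
125 (decimal) = 7D (base 16)


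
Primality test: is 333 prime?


333 / 3 = 111 (exact division)
333 is NOT prime.

No, 333 is not prime


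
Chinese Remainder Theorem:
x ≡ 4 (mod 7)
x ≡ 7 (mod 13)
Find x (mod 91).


M = 7*13 = 91
M1 = M/7 = 13, M2 = M/13 = 7
M1^(-1) mod 7 = 6, M2^(-1) mod 13 = 2
x = 4*13*6 + 7*7*2 = 410
410 mod 91 = 46
Check: 46 mod 7 = 4 ✓, 46 mod 13 = 7 ✓

x ≡ 46 (mod 91)


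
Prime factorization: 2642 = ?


2642 / 2 = 1321
1321 / 1321 = 1
2642 = 2 × 1321


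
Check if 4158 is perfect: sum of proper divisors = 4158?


Proper divisors of 4158: 1, 2, 3, 6, 7, 9, 11, 14, 18, 21, 22, 27, 33, 42, 54, 63, 66, 77, 99, 126, 154, 189, 198, 231, 297, 378, 462, 594, 693, 1386, 2079
Sum = 1 + 2 + 3 + 6 + 7 + 9 + 11 + 14 + 18 + 21 + 22 + 27 + 33 + 42 + 54 + 63 + 66 + 77 + 99 + 126 + 154 + 189 + 198 + 231 + 297 + 378 + 462 + 594 + 693 + 1386 + 2079 = 7362

No, 4158 is not perfect (7362 ≠ 4158)


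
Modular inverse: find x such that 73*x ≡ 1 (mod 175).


Use the extended Euclidean algorithm on (175, 73); each row r = 175*s + 73*t:
r=175, s=1, t=0
r=73, s=0, t=1
q=2: r=29, s=1, t=-2   [175*(1) + 73*(-2) = 29]
q=2: r=15, s=-2, t=5   [175*(-2) + 73*(5) = 15]
q=1: r=14, s=3, t=-7   [175*(3) + 73*(-7) = 14]
q=1: r=1, s=-5, t=12   [175*(-5) + 73*(12) = 1]
q=14: r=0, s=73, t=-175   [175*(73) + 73*(-175) = 0]
GCD = 1 with t = 12, so 73*(12) ≡ 1 (mod 175)
Inverse = 12 mod 175 = 12
Check: 73 * 12 = 876 ≡ 1 (mod 175)

73^(-1) ≡ 12 (mod 175)


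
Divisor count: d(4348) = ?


4348 = 2^2 × 1087^1
d(4348) = (2+1) × (1+1) = 6

6 divisors


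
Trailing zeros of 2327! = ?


floor(2327/5) = 465
floor(2327/25) = 93
floor(2327/125) = 18
floor(2327/625) = 3
Total = 579

579 trailing zeros


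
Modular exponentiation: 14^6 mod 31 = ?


14^1 mod 31 = 14
14^2 mod 31 = 10
14^3 mod 31 = 16
14^4 mod 31 = 7
14^5 mod 31 = 5
14^6 mod 31 = 8


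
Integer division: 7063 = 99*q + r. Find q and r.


7063 = 99 * 71 + 34
Check: 7029 + 34 = 7063

q = 71, r = 34


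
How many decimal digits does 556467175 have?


556467175 has 9 digits in base 10
floor(log10(556467175)) + 1 = floor(8.7454) + 1 = 9

9 digits (base 10)


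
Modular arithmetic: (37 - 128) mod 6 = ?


37 - 128 = -91
-91 mod 6 = 5


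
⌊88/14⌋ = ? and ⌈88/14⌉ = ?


88/14 = 6.2857
floor = 6
ceil = 7

floor = 6, ceil = 7


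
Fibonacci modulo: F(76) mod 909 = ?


F(k) mod 909 for k=1..76:
1, 1, 2, 3, 5, 8, 13, 21, 34, 55, 89, 144, 233, 377, 610, 78, 688, 766, 545, 402, 38, 440, 478, 9, 487, 496, 74, 570, 644, 305, 40, 345, 385, 730, 206, 27, 233, 260, 493, 753, 337, 181, 518, 699, 308, 98, 406, 504, 1, 505, 506, 102, 608, 710, 409, 210, 619, 829, 539, 459, 89, 548, 637, 276, 4, 280, 284, 564, 848, 503, 442, 36, 478, 514, 83, 597
F(76) mod 909 = 597


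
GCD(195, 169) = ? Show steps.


195 = 1 * 169 + 26
169 = 6 * 26 + 13
26 = 2 * 13 + 0
GCD = 13


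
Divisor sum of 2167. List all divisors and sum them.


Divisors of 2167: 1, 11, 197, 2167
Sum = 1 + 11 + 197 + 2167 = 2376

σ(2167) = 2376


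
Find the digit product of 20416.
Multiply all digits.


2 × 0 × 4 × 1 × 6 = 0


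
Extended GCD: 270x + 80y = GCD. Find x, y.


Tabular extended Euclidean (each row: r = 270*s + 80*t):
r=270, s=1, t=0
r=80, s=0, t=1
q=3: r=30, s=1, t=-3   [270*(1) + 80*(-3) = 30]
q=2: r=20, s=-2, t=7   [270*(-2) + 80*(7) = 20]
q=1: r=10, s=3, t=-10   [270*(3) + 80*(-10) = 10]
q=2: r=0, s=-8, t=27   [270*(-8) + 80*(27) = 0]
GCD = 10; from the row with r=10: x=3, y=-10
Check: 270*(3) + 80*(-10) = 810 - 800 = 10

GCD = 10, x = 3, y = -10


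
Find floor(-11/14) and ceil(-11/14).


-11/14 = -0.7857
floor = -1
ceil = 0

floor = -1, ceil = 0


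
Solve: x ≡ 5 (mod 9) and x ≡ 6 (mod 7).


M = 9*7 = 63
M1 = M/9 = 7, M2 = M/7 = 9
M1^(-1) mod 9 = 4, M2^(-1) mod 7 = 4
x = 5*7*4 + 6*9*4 = 356
356 mod 63 = 41
Check: 41 mod 9 = 5 ✓, 41 mod 7 = 6 ✓

x ≡ 41 (mod 63)


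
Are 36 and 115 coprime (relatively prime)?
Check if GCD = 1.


Euclidean algorithm:
115 = 3 * 36 + 7
36 = 5 * 7 + 1
7 = 7 * 1 + 0
GCD(36, 115) = 1

Yes, coprime (GCD = 1)


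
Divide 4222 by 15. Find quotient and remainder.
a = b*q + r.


4222 = 15 * 281 + 7
Check: 4215 + 7 = 4222

q = 281, r = 7


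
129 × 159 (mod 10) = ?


129 × 159 = 20511
20511 mod 10 = 1


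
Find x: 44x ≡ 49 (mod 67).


GCD(44, 67) = 1, unique solution
a^(-1) mod 67 = 32
x = 32 * 49 mod 67 = 27

x ≡ 27 (mod 67)


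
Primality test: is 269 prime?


Check divisors up to sqrt(269) = 16.4012
No divisors found.
269 is prime.

Yes, 269 is prime


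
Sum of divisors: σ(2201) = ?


Divisors of 2201: 1, 31, 71, 2201
Sum = 1 + 31 + 71 + 2201 = 2304

σ(2201) = 2304


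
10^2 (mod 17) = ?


10^1 mod 17 = 10
10^2 mod 17 = 15


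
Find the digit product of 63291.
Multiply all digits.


6 × 3 × 2 × 9 × 1 = 324


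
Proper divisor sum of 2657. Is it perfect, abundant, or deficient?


Proper divisors: 1
Sum = 1 = 1
1 < 2657 → deficient

s(2657) = 1 (deficient)


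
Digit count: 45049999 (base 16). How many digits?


45049999 in base 16 = 2AF688F
Number of digits = 7

7 digits (base 16)


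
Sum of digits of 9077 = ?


9 + 0 + 7 + 7 = 23


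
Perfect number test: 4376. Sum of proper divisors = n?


Proper divisors of 4376: 1, 2, 4, 8, 547, 1094, 2188
Sum = 1 + 2 + 4 + 8 + 547 + 1094 + 2188 = 3844

No, 4376 is not perfect (3844 ≠ 4376)


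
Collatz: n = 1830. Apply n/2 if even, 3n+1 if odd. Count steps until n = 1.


1830 → 915 → 2746 → 1373 → 4120 → 2060 → 1030 → 515 → 1546 → 773 → 2320 → 1160 → 580 → 290 → 145 → 436 → 218 → 109 → 328 → 164 → 82 → 41 → 124 → 62 → 31 → 94 → 47 → 142 → 71 → 214 → 107 → 322 → 161 → 484 → 242 → 121 → 364 → 182 → 91 → 274 → 137 → 412 → 206 → 103 → 310 → 155 → 466 → 233 → 700 → 350 → 175 → 526 → 263 → 790 → 395 → 1186 → 593 → 1780 → 890 → 445 → 1336 → 668 → 334 → 167 → 502 → 251 → 754 → 377 → 1132 → 566 → 283 → 850 → 425 → 1276 → 638 → 319 → 958 → 479 → 1438 → 719 → 2158 → 1079 → 3238 → 1619 → 4858 → 2429 → 7288 → 3644 → 1822 → 911 → 2734 → 1367 → 4102 → 2051 → 6154 → 3077 → 9232 → 4616 → 2308 → 1154 → 577 → 1732 → 866 → 433 → 1300 → 650 → 325 → 976 → 488 → 244 → 122 → 61 → 184 → 92 → 46 → 23 → 70 → 35 → 106 → 53 → 160 → 80 → 40 → 20 → 10 → 5 → 16 → 8 → 4 → 2 → 1
Total steps = 130

130 steps


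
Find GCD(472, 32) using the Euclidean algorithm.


472 = 14 * 32 + 24
32 = 1 * 24 + 8
24 = 3 * 8 + 0
GCD = 8


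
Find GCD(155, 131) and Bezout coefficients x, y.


Tabular extended Euclidean (each row: r = 155*s + 131*t):
r=155, s=1, t=0
r=131, s=0, t=1
q=1: r=24, s=1, t=-1   [155*(1) + 131*(-1) = 24]
q=5: r=11, s=-5, t=6   [155*(-5) + 131*(6) = 11]
q=2: r=2, s=11, t=-13   [155*(11) + 131*(-13) = 2]
q=5: r=1, s=-60, t=71   [155*(-60) + 131*(71) = 1]
q=2: r=0, s=131, t=-155   [155*(131) + 131*(-155) = 0]
GCD = 1; from the row with r=1: x=-60, y=71
Check: 155*(-60) + 131*(71) = -9300 + 9301 = 1

GCD = 1, x = -60, y = 71


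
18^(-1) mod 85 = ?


Use the extended Euclidean algorithm on (85, 18); each row r = 85*s + 18*t:
r=85, s=1, t=0
r=18, s=0, t=1
q=4: r=13, s=1, t=-4   [85*(1) + 18*(-4) = 13]
q=1: r=5, s=-1, t=5   [85*(-1) + 18*(5) = 5]
q=2: r=3, s=3, t=-14   [85*(3) + 18*(-14) = 3]
q=1: r=2, s=-4, t=19   [85*(-4) + 18*(19) = 2]
q=1: r=1, s=7, t=-33   [85*(7) + 18*(-33) = 1]
q=2: r=0, s=-18, t=85   [85*(-18) + 18*(85) = 0]
GCD = 1 with t = -33, so 18*(-33) ≡ 1 (mod 85)
Inverse = -33 mod 85 = 52
Check: 18 * 52 = 936 ≡ 1 (mod 85)

18^(-1) ≡ 52 (mod 85)


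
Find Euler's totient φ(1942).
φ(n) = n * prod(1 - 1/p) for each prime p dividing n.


1942 = 2 × 971
Prime factors: 2, 971
φ(1942) = 1942 × (1-1/2) × (1-1/971)
= 1942 × 1/2 × 970/971 = 970

φ(1942) = 970


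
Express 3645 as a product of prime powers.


3645 / 3 = 1215
1215 / 3 = 405
405 / 3 = 135
135 / 3 = 45
45 / 3 = 15
15 / 3 = 5
5 / 5 = 1
3645 = 3^6 × 5


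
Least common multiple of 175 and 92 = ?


GCD(175, 92) = 1
LCM = 175*92/1 = 16100/1 = 16100

LCM = 16100


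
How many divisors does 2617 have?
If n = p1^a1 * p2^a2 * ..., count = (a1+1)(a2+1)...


2617 = 2617^1
d(2617) = (1+1) = 2

2 divisors


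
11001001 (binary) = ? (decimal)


11001001 (base 2) = 201 (decimal)
201 (decimal) = 201 (base 10)


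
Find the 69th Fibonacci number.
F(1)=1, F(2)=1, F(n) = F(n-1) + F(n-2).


Sequence: 1, 1, 2, 3, 5, 8, 13, 21, 34, 55, 89, 144, 233, 377, 610, 987, 1597, 2584, 4181, 6765, 10946, 17711, 28657, 46368, 75025, 121393, 196418, 317811, 514229, 832040, 1346269, 2178309, 3524578, 5702887, 9227465, 14930352, 24157817, 39088169, 63245986, 102334155, 165580141, 267914296, 433494437, 701408733, 1134903170, 1836311903, 2971215073, 4807526976, 7778742049, 12586269025, 20365011074, 32951280099, 53316291173, 86267571272, 139583862445, 225851433717, 365435296162, 591286729879, 956722026041, 1548008755920, 2504730781961, 4052739537881, 6557470319842, 10610209857723, 17167680177565, 27777890035288, 44945570212853, 72723460248141, 117669030460994
F(69) = 117669030460994


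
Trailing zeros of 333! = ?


floor(333/5) = 66
floor(333/25) = 13
floor(333/125) = 2
Total = 81

81 trailing zeros


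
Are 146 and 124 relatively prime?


Euclidean algorithm:
146 = 1 * 124 + 22
124 = 5 * 22 + 14
22 = 1 * 14 + 8
14 = 1 * 8 + 6
8 = 1 * 6 + 2
6 = 3 * 2 + 0
GCD(146, 124) = 2

No, not coprime (GCD = 2)


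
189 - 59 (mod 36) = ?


189 - 59 = 130
130 mod 36 = 22


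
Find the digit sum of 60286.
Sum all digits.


6 + 0 + 2 + 8 + 6 = 22


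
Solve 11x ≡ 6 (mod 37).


GCD(11, 37) = 1, unique solution
a^(-1) mod 37 = 27
x = 27 * 6 mod 37 = 14

x ≡ 14 (mod 37)


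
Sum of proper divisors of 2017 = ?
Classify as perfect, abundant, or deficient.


Proper divisors: 1
Sum = 1 = 1
1 < 2017 → deficient

s(2017) = 1 (deficient)


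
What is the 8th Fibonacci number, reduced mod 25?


F(k) mod 25 for k=1..8:
1, 1, 2, 3, 5, 8, 13, 21
F(8) mod 25 = 21


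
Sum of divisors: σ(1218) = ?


Divisors of 1218: 1, 2, 3, 6, 7, 14, 21, 29, 42, 58, 87, 174, 203, 406, 609, 1218
Sum = 1 + 2 + 3 + 6 + 7 + 14 + 21 + 29 + 42 + 58 + 87 + 174 + 203 + 406 + 609 + 1218 = 2880

σ(1218) = 2880


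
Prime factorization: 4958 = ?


4958 / 2 = 2479
2479 / 37 = 67
67 / 67 = 1
4958 = 2 × 37 × 67


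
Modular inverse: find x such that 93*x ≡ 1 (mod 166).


Use the extended Euclidean algorithm on (166, 93); each row r = 166*s + 93*t:
r=166, s=1, t=0
r=93, s=0, t=1
q=1: r=73, s=1, t=-1   [166*(1) + 93*(-1) = 73]
q=1: r=20, s=-1, t=2   [166*(-1) + 93*(2) = 20]
q=3: r=13, s=4, t=-7   [166*(4) + 93*(-7) = 13]
q=1: r=7, s=-5, t=9   [166*(-5) + 93*(9) = 7]
q=1: r=6, s=9, t=-16   [166*(9) + 93*(-16) = 6]
q=1: r=1, s=-14, t=25   [166*(-14) + 93*(25) = 1]
q=6: r=0, s=93, t=-166   [166*(93) + 93*(-166) = 0]
GCD = 1 with t = 25, so 93*(25) ≡ 1 (mod 166)
Inverse = 25 mod 166 = 25
Check: 93 * 25 = 2325 ≡ 1 (mod 166)

93^(-1) ≡ 25 (mod 166)


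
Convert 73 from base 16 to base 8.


73 (base 16) = 115 (decimal)
115 (decimal) = 163 (base 8)


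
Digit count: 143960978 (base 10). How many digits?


143960978 has 9 digits in base 10
floor(log10(143960978)) + 1 = floor(8.1582) + 1 = 9

9 digits (base 10)


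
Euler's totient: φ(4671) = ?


4671 = 3^3 × 173
Prime factors: 3, 173
φ(4671) = 4671 × (1-1/3) × (1-1/173)
= 4671 × 2/3 × 172/173 = 3096

φ(4671) = 3096


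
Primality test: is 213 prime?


213 / 3 = 71 (exact division)
213 is NOT prime.

No, 213 is not prime


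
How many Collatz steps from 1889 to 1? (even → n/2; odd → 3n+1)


1889 → 5668 → 2834 → 1417 → 4252 → 2126 → 1063 → 3190 → 1595 → 4786 → 2393 → 7180 → 3590 → 1795 → 5386 → 2693 → 8080 → 4040 → 2020 → 1010 → 505 → 1516 → 758 → 379 → 1138 → 569 → 1708 → 854 → 427 → 1282 → 641 → 1924 → 962 → 481 → 1444 → 722 → 361 → 1084 → 542 → 271 → 814 → 407 → 1222 → 611 → 1834 → 917 → 2752 → 1376 → 688 → 344 → 172 → 86 → 43 → 130 → 65 → 196 → 98 → 49 → 148 → 74 → 37 → 112 → 56 → 28 → 14 → 7 → 22 → 11 → 34 → 17 → 52 → 26 → 13 → 40 → 20 → 10 → 5 → 16 → 8 → 4 → 2 → 1
Total steps = 81

81 steps


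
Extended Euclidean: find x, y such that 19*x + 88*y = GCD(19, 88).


Tabular extended Euclidean (each row: r = 19*s + 88*t):
r=19, s=1, t=0
r=88, s=0, t=1
q=0: r=19, s=1, t=0   [19*(1) + 88*(0) = 19]
q=4: r=12, s=-4, t=1   [19*(-4) + 88*(1) = 12]
q=1: r=7, s=5, t=-1   [19*(5) + 88*(-1) = 7]
q=1: r=5, s=-9, t=2   [19*(-9) + 88*(2) = 5]
q=1: r=2, s=14, t=-3   [19*(14) + 88*(-3) = 2]
q=2: r=1, s=-37, t=8   [19*(-37) + 88*(8) = 1]
q=2: r=0, s=88, t=-19   [19*(88) + 88*(-19) = 0]
GCD = 1; from the row with r=1: x=-37, y=8
Check: 19*(-37) + 88*(8) = -703 + 704 = 1

GCD = 1, x = -37, y = 8


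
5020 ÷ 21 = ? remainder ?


5020 = 21 * 239 + 1
Check: 5019 + 1 = 5020

q = 239, r = 1


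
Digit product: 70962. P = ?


7 × 0 × 9 × 6 × 2 = 0


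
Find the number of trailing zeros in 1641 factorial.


floor(1641/5) = 328
floor(1641/25) = 65
floor(1641/125) = 13
floor(1641/625) = 2
Total = 408

408 trailing zeros


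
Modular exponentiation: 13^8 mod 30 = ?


13^1 mod 30 = 13
13^2 mod 30 = 19
13^3 mod 30 = 7
13^4 mod 30 = 1
13^5 mod 30 = 13
13^6 mod 30 = 19
13^7 mod 30 = 7
13^8 mod 30 = 1


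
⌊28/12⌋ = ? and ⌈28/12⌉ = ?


28/12 = 2.3333
floor = 2
ceil = 3

floor = 2, ceil = 3


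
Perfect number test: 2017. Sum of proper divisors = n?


Proper divisors of 2017: 1
Sum = 1 = 1

No, 2017 is not perfect (1 ≠ 2017)


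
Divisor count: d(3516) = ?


3516 = 2^2 × 3^1 × 293^1
d(3516) = (2+1) × (1+1) × (1+1) = 12

12 divisors


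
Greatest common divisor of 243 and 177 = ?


243 = 1 * 177 + 66
177 = 2 * 66 + 45
66 = 1 * 45 + 21
45 = 2 * 21 + 3
21 = 7 * 3 + 0
GCD = 3


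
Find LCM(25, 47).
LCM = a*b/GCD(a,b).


GCD(25, 47) = 1
LCM = 25*47/1 = 1175/1 = 1175

LCM = 1175


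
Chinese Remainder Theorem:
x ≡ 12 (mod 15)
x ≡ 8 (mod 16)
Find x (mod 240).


M = 15*16 = 240
M1 = M/15 = 16, M2 = M/16 = 15
M1^(-1) mod 15 = 1, M2^(-1) mod 16 = 15
x = 12*16*1 + 8*15*15 = 1992
1992 mod 240 = 72
Check: 72 mod 15 = 12 ✓, 72 mod 16 = 8 ✓

x ≡ 72 (mod 240)


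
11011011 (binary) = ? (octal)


11011011 (base 2) = 219 (decimal)
219 (decimal) = 333 (base 8)


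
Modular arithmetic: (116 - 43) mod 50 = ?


116 - 43 = 73
73 mod 50 = 23


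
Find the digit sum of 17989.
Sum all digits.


1 + 7 + 9 + 8 + 9 = 34


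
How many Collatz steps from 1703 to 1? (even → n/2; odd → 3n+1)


1703 → 5110 → 2555 → 7666 → 3833 → 11500 → 5750 → 2875 → 8626 → 4313 → 12940 → 6470 → 3235 → 9706 → 4853 → 14560 → 7280 → 3640 → 1820 → 910 → 455 → 1366 → 683 → 2050 → 1025 → 3076 → 1538 → 769 → 2308 → 1154 → 577 → 1732 → 866 → 433 → 1300 → 650 → 325 → 976 → 488 → 244 → 122 → 61 → 184 → 92 → 46 → 23 → 70 → 35 → 106 → 53 → 160 → 80 → 40 → 20 → 10 → 5 → 16 → 8 → 4 → 2 → 1
Total steps = 60

60 steps


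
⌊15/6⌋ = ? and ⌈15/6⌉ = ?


15/6 = 2.5000
floor = 2
ceil = 3

floor = 2, ceil = 3


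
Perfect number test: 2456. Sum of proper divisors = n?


Proper divisors of 2456: 1, 2, 4, 8, 307, 614, 1228
Sum = 1 + 2 + 4 + 8 + 307 + 614 + 1228 = 2164

No, 2456 is not perfect (2164 ≠ 2456)


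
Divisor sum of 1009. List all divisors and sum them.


Divisors of 1009: 1, 1009
Sum = 1 + 1009 = 1010

σ(1009) = 1010


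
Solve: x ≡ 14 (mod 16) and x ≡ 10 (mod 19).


M = 16*19 = 304
M1 = M/16 = 19, M2 = M/19 = 16
M1^(-1) mod 16 = 11, M2^(-1) mod 19 = 6
x = 14*19*11 + 10*16*6 = 3886
3886 mod 304 = 238
Check: 238 mod 16 = 14 ✓, 238 mod 19 = 10 ✓

x ≡ 238 (mod 304)


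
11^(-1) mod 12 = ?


Use the extended Euclidean algorithm on (12, 11); each row r = 12*s + 11*t:
r=12, s=1, t=0
r=11, s=0, t=1
q=1: r=1, s=1, t=-1   [12*(1) + 11*(-1) = 1]
q=11: r=0, s=-11, t=12   [12*(-11) + 11*(12) = 0]
GCD = 1 with t = -1, so 11*(-1) ≡ 1 (mod 12)
Inverse = -1 mod 12 = 11
Check: 11 * 11 = 121 ≡ 1 (mod 12)

11^(-1) ≡ 11 (mod 12)


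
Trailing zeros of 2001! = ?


floor(2001/5) = 400
floor(2001/25) = 80
floor(2001/125) = 16
floor(2001/625) = 3
Total = 499

499 trailing zeros


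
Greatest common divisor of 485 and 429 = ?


485 = 1 * 429 + 56
429 = 7 * 56 + 37
56 = 1 * 37 + 19
37 = 1 * 19 + 18
19 = 1 * 18 + 1
18 = 18 * 1 + 0
GCD = 1


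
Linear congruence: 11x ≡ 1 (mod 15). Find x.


GCD(11, 15) = 1, unique solution
a^(-1) mod 15 = 11
x = 11 * 1 mod 15 = 11

x ≡ 11 (mod 15)


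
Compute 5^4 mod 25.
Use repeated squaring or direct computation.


5^1 mod 25 = 5
5^2 mod 25 = 0
5^3 mod 25 = 0
5^4 mod 25 = 0


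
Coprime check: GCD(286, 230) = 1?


Euclidean algorithm:
286 = 1 * 230 + 56
230 = 4 * 56 + 6
56 = 9 * 6 + 2
6 = 3 * 2 + 0
GCD(286, 230) = 2

No, not coprime (GCD = 2)


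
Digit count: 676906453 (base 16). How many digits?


676906453 in base 16 = 2858C5D5
Number of digits = 8

8 digits (base 16)


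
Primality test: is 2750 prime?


2750 / 2 = 1375 (exact division)
2750 is NOT prime.

No, 2750 is not prime


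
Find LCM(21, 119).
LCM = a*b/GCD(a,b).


GCD(21, 119) = 7
LCM = 21*119/7 = 2499/7 = 357

LCM = 357


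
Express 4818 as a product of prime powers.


4818 / 2 = 2409
2409 / 3 = 803
803 / 11 = 73
73 / 73 = 1
4818 = 2 × 3 × 11 × 73


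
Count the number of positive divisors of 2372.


2372 = 2^2 × 593^1
d(2372) = (2+1) × (1+1) = 6

6 divisors


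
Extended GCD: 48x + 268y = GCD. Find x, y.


Tabular extended Euclidean (each row: r = 48*s + 268*t):
r=48, s=1, t=0
r=268, s=0, t=1
q=0: r=48, s=1, t=0   [48*(1) + 268*(0) = 48]
q=5: r=28, s=-5, t=1   [48*(-5) + 268*(1) = 28]
q=1: r=20, s=6, t=-1   [48*(6) + 268*(-1) = 20]
q=1: r=8, s=-11, t=2   [48*(-11) + 268*(2) = 8]
q=2: r=4, s=28, t=-5   [48*(28) + 268*(-5) = 4]
q=2: r=0, s=-67, t=12   [48*(-67) + 268*(12) = 0]
GCD = 4; from the row with r=4: x=28, y=-5
Check: 48*(28) + 268*(-5) = 1344 - 1340 = 4

GCD = 4, x = 28, y = -5


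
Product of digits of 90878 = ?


9 × 0 × 8 × 7 × 8 = 0


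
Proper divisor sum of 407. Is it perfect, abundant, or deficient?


Proper divisors: 1, 11, 37
Sum = 1 + 11 + 37 = 49
49 < 407 → deficient

s(407) = 49 (deficient)


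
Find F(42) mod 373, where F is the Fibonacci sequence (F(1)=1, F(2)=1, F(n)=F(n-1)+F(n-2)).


F(k) mod 373 for k=1..42:
1, 1, 2, 3, 5, 8, 13, 21, 34, 55, 89, 144, 233, 4, 237, 241, 105, 346, 78, 51, 129, 180, 309, 116, 52, 168, 220, 15, 235, 250, 112, 362, 101, 90, 191, 281, 99, 7, 106, 113, 219, 332
F(42) mod 373 = 332


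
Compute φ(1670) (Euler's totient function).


1670 = 2 × 5 × 167
Prime factors: 2, 5, 167
φ(1670) = 1670 × (1-1/2) × (1-1/5) × (1-1/167)
= 1670 × 1/2 × 4/5 × 166/167 = 664

φ(1670) = 664


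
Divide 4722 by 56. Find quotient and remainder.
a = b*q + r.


4722 = 56 * 84 + 18
Check: 4704 + 18 = 4722

q = 84, r = 18


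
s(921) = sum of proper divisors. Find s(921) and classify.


Proper divisors: 1, 3, 307
Sum = 1 + 3 + 307 = 311
311 < 921 → deficient

s(921) = 311 (deficient)


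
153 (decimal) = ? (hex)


153 (base 10) = 153 (decimal)
153 (decimal) = 99 (base 16)


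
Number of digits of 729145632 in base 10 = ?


729145632 has 9 digits in base 10
floor(log10(729145632)) + 1 = floor(8.8628) + 1 = 9

9 digits (base 10)


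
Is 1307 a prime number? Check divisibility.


Check divisors up to sqrt(1307) = 36.1525
No divisors found.
1307 is prime.

Yes, 1307 is prime


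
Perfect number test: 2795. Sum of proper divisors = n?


Proper divisors of 2795: 1, 5, 13, 43, 65, 215, 559
Sum = 1 + 5 + 13 + 43 + 65 + 215 + 559 = 901

No, 2795 is not perfect (901 ≠ 2795)


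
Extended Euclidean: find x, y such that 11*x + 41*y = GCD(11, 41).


Tabular extended Euclidean (each row: r = 11*s + 41*t):
r=11, s=1, t=0
r=41, s=0, t=1
q=0: r=11, s=1, t=0   [11*(1) + 41*(0) = 11]
q=3: r=8, s=-3, t=1   [11*(-3) + 41*(1) = 8]
q=1: r=3, s=4, t=-1   [11*(4) + 41*(-1) = 3]
q=2: r=2, s=-11, t=3   [11*(-11) + 41*(3) = 2]
q=1: r=1, s=15, t=-4   [11*(15) + 41*(-4) = 1]
q=2: r=0, s=-41, t=11   [11*(-41) + 41*(11) = 0]
GCD = 1; from the row with r=1: x=15, y=-4
Check: 11*(15) + 41*(-4) = 165 - 164 = 1

GCD = 1, x = 15, y = -4


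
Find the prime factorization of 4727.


4727 / 29 = 163
163 / 163 = 1
4727 = 29 × 163


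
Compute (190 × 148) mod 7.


190 × 148 = 28120
28120 mod 7 = 1


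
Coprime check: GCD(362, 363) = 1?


Euclidean algorithm:
363 = 1 * 362 + 1
362 = 362 * 1 + 0
GCD(362, 363) = 1

Yes, coprime (GCD = 1)


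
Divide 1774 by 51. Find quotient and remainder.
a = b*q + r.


1774 = 51 * 34 + 40
Check: 1734 + 40 = 1774

q = 34, r = 40


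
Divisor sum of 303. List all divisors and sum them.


Divisors of 303: 1, 3, 101, 303
Sum = 1 + 3 + 101 + 303 = 408

σ(303) = 408


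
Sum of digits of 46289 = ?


4 + 6 + 2 + 8 + 9 = 29


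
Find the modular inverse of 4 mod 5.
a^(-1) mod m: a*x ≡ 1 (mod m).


Use the extended Euclidean algorithm on (5, 4); each row r = 5*s + 4*t:
r=5, s=1, t=0
r=4, s=0, t=1
q=1: r=1, s=1, t=-1   [5*(1) + 4*(-1) = 1]
q=4: r=0, s=-4, t=5   [5*(-4) + 4*(5) = 0]
GCD = 1 with t = -1, so 4*(-1) ≡ 1 (mod 5)
Inverse = -1 mod 5 = 4
Check: 4 * 4 = 16 ≡ 1 (mod 5)

4^(-1) ≡ 4 (mod 5)


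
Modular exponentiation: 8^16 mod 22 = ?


8^1 mod 22 = 8
8^2 mod 22 = 20
8^3 mod 22 = 6
8^4 mod 22 = 4
8^5 mod 22 = 10
8^6 mod 22 = 14
8^7 mod 22 = 2
8^8 mod 22 = 16
8^9 mod 22 = 18
8^10 mod 22 = 12
8^11 mod 22 = 8
8^12 mod 22 = 20
8^13 mod 22 = 6
8^14 mod 22 = 4
8^15 mod 22 = 10
8^16 mod 22 = 14


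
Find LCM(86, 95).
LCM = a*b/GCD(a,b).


GCD(86, 95) = 1
LCM = 86*95/1 = 8170/1 = 8170

LCM = 8170


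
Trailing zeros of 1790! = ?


floor(1790/5) = 358
floor(1790/25) = 71
floor(1790/125) = 14
floor(1790/625) = 2
Total = 445

445 trailing zeros


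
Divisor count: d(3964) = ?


3964 = 2^2 × 991^1
d(3964) = (2+1) × (1+1) = 6

6 divisors


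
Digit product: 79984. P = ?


7 × 9 × 9 × 8 × 4 = 18144


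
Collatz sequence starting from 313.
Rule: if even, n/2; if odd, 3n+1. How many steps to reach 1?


313 → 940 → 470 → 235 → 706 → 353 → 1060 → 530 → 265 → 796 → 398 → 199 → 598 → 299 → 898 → 449 → 1348 → 674 → 337 → 1012 → 506 → 253 → 760 → 380 → 190 → 95 → 286 → 143 → 430 → 215 → 646 → 323 → 970 → 485 → 1456 → 728 → 364 → 182 → 91 → 274 → 137 → 412 → 206 → 103 → 310 → 155 → 466 → 233 → 700 → 350 → 175 → 526 → 263 → 790 → 395 → 1186 → 593 → 1780 → 890 → 445 → 1336 → 668 → 334 → 167 → 502 → 251 → 754 → 377 → 1132 → 566 → 283 → 850 → 425 → 1276 → 638 → 319 → 958 → 479 → 1438 → 719 → 2158 → 1079 → 3238 → 1619 → 4858 → 2429 → 7288 → 3644 → 1822 → 911 → 2734 → 1367 → 4102 → 2051 → 6154 → 3077 → 9232 → 4616 → 2308 → 1154 → 577 → 1732 → 866 → 433 → 1300 → 650 → 325 → 976 → 488 → 244 → 122 → 61 → 184 → 92 → 46 → 23 → 70 → 35 → 106 → 53 → 160 → 80 → 40 → 20 → 10 → 5 → 16 → 8 → 4 → 2 → 1
Total steps = 130

130 steps


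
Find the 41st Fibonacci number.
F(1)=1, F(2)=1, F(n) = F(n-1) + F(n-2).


Sequence: 1, 1, 2, 3, 5, 8, 13, 21, 34, 55, 89, 144, 233, 377, 610, 987, 1597, 2584, 4181, 6765, 10946, 17711, 28657, 46368, 75025, 121393, 196418, 317811, 514229, 832040, 1346269, 2178309, 3524578, 5702887, 9227465, 14930352, 24157817, 39088169, 63245986, 102334155, 165580141
F(41) = 165580141


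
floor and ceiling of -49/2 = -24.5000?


-49/2 = -24.5000
floor = -25
ceil = -24

floor = -25, ceil = -24


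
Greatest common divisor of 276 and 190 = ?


276 = 1 * 190 + 86
190 = 2 * 86 + 18
86 = 4 * 18 + 14
18 = 1 * 14 + 4
14 = 3 * 4 + 2
4 = 2 * 2 + 0
GCD = 2


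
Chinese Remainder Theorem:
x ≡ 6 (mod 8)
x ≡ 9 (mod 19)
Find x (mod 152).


M = 8*19 = 152
M1 = M/8 = 19, M2 = M/19 = 8
M1^(-1) mod 8 = 3, M2^(-1) mod 19 = 12
x = 6*19*3 + 9*8*12 = 1206
1206 mod 152 = 142
Check: 142 mod 8 = 6 ✓, 142 mod 19 = 9 ✓

x ≡ 142 (mod 152)


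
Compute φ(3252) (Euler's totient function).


3252 = 2^2 × 3 × 271
Prime factors: 2, 3, 271
φ(3252) = 3252 × (1-1/2) × (1-1/3) × (1-1/271)
= 3252 × 1/2 × 2/3 × 270/271 = 1080

φ(3252) = 1080


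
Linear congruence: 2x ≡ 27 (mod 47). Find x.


GCD(2, 47) = 1, unique solution
a^(-1) mod 47 = 24
x = 24 * 27 mod 47 = 37

x ≡ 37 (mod 47)


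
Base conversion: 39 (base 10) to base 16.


39 (base 10) = 39 (decimal)
39 (decimal) = 27 (base 16)


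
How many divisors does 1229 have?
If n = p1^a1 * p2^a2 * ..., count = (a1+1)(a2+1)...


1229 = 1229^1
d(1229) = (1+1) = 2

2 divisors


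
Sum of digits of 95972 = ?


9 + 5 + 9 + 7 + 2 = 32


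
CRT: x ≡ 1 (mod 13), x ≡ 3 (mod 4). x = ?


M = 13*4 = 52
M1 = M/13 = 4, M2 = M/4 = 13
M1^(-1) mod 13 = 10, M2^(-1) mod 4 = 1
x = 1*4*10 + 3*13*1 = 79
79 mod 52 = 27
Check: 27 mod 13 = 1 ✓, 27 mod 4 = 3 ✓

x ≡ 27 (mod 52)


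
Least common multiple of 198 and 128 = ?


GCD(198, 128) = 2
LCM = 198*128/2 = 25344/2 = 12672

LCM = 12672


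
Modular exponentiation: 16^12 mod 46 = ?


16^1 mod 46 = 16
16^2 mod 46 = 26
16^3 mod 46 = 2
16^4 mod 46 = 32
16^5 mod 46 = 6
16^6 mod 46 = 4
16^7 mod 46 = 18
16^8 mod 46 = 12
16^9 mod 46 = 8
16^10 mod 46 = 36
16^11 mod 46 = 24
16^12 mod 46 = 16


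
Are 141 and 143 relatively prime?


Euclidean algorithm:
143 = 1 * 141 + 2
141 = 70 * 2 + 1
2 = 2 * 1 + 0
GCD(141, 143) = 1

Yes, coprime (GCD = 1)


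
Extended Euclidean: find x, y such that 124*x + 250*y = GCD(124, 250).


Tabular extended Euclidean (each row: r = 124*s + 250*t):
r=124, s=1, t=0
r=250, s=0, t=1
q=0: r=124, s=1, t=0   [124*(1) + 250*(0) = 124]
q=2: r=2, s=-2, t=1   [124*(-2) + 250*(1) = 2]
q=62: r=0, s=125, t=-62   [124*(125) + 250*(-62) = 0]
GCD = 2; from the row with r=2: x=-2, y=1
Check: 124*(-2) + 250*(1) = -248 + 250 = 2

GCD = 2, x = -2, y = 1


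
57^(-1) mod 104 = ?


Use the extended Euclidean algorithm on (104, 57); each row r = 104*s + 57*t:
r=104, s=1, t=0
r=57, s=0, t=1
q=1: r=47, s=1, t=-1   [104*(1) + 57*(-1) = 47]
q=1: r=10, s=-1, t=2   [104*(-1) + 57*(2) = 10]
q=4: r=7, s=5, t=-9   [104*(5) + 57*(-9) = 7]
q=1: r=3, s=-6, t=11   [104*(-6) + 57*(11) = 3]
q=2: r=1, s=17, t=-31   [104*(17) + 57*(-31) = 1]
q=3: r=0, s=-57, t=104   [104*(-57) + 57*(104) = 0]
GCD = 1 with t = -31, so 57*(-31) ≡ 1 (mod 104)
Inverse = -31 mod 104 = 73
Check: 57 * 73 = 4161 ≡ 1 (mod 104)

57^(-1) ≡ 73 (mod 104)


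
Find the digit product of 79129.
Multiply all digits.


7 × 9 × 1 × 2 × 9 = 1134


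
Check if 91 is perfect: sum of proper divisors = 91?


Proper divisors of 91: 1, 7, 13
Sum = 1 + 7 + 13 = 21

No, 91 is not perfect (21 ≠ 91)


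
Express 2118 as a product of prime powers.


2118 / 2 = 1059
1059 / 3 = 353
353 / 353 = 1
2118 = 2 × 3 × 353


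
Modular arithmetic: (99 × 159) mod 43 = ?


99 × 159 = 15741
15741 mod 43 = 3


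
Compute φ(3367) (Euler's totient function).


3367 = 7 × 13 × 37
Prime factors: 7, 13, 37
φ(3367) = 3367 × (1-1/7) × (1-1/13) × (1-1/37)
= 3367 × 6/7 × 12/13 × 36/37 = 2592

φ(3367) = 2592


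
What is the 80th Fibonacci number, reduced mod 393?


F(k) mod 393 for k=1..80:
1, 1, 2, 3, 5, 8, 13, 21, 34, 55, 89, 144, 233, 377, 217, 201, 25, 226, 251, 84, 335, 26, 361, 387, 355, 349, 311, 267, 185, 59, 244, 303, 154, 64, 218, 282, 107, 389, 103, 99, 202, 301, 110, 18, 128, 146, 274, 27, 301, 328, 236, 171, 14, 185, 199, 384, 190, 181, 371, 159, 137, 296, 40, 336, 376, 319, 302, 228, 137, 365, 109, 81, 190, 271, 68, 339, 14, 353, 367, 327
F(80) mod 393 = 327


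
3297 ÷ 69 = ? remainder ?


3297 = 69 * 47 + 54
Check: 3243 + 54 = 3297

q = 47, r = 54


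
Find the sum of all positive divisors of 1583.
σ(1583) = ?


Divisors of 1583: 1, 1583
Sum = 1 + 1583 = 1584

σ(1583) = 1584


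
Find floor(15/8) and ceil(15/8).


15/8 = 1.8750
floor = 1
ceil = 2

floor = 1, ceil = 2


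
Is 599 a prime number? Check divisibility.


Check divisors up to sqrt(599) = 24.4745
No divisors found.
599 is prime.

Yes, 599 is prime


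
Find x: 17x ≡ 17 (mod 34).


GCD(17, 34) = 17 divides 17
Divide: 1x ≡ 1 (mod 2)
x ≡ 1 (mod 2)


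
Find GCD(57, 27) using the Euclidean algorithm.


57 = 2 * 27 + 3
27 = 9 * 3 + 0
GCD = 3


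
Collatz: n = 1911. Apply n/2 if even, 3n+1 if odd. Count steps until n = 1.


1911 → 5734 → 2867 → 8602 → 4301 → 12904 → 6452 → 3226 → 1613 → 4840 → 2420 → 1210 → 605 → 1816 → 908 → 454 → 227 → 682 → 341 → 1024 → 512 → 256 → 128 → 64 → 32 → 16 → 8 → 4 → 2 → 1
Total steps = 29

29 steps


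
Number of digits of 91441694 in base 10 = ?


91441694 has 8 digits in base 10
floor(log10(91441694)) + 1 = floor(7.9611) + 1 = 8

8 digits (base 10)


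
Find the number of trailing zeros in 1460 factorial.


floor(1460/5) = 292
floor(1460/25) = 58
floor(1460/125) = 11
floor(1460/625) = 2
Total = 363

363 trailing zeros


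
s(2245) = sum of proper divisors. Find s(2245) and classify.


Proper divisors: 1, 5, 449
Sum = 1 + 5 + 449 = 455
455 < 2245 → deficient

s(2245) = 455 (deficient)


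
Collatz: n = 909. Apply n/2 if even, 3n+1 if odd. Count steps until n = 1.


909 → 2728 → 1364 → 682 → 341 → 1024 → 512 → 256 → 128 → 64 → 32 → 16 → 8 → 4 → 2 → 1
Total steps = 15

15 steps


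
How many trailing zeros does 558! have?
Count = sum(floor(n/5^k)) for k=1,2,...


floor(558/5) = 111
floor(558/25) = 22
floor(558/125) = 4
Total = 137

137 trailing zeros


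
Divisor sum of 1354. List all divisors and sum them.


Divisors of 1354: 1, 2, 677, 1354
Sum = 1 + 2 + 677 + 1354 = 2034

σ(1354) = 2034


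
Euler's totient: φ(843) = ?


843 = 3 × 281
Prime factors: 3, 281
φ(843) = 843 × (1-1/3) × (1-1/281)
= 843 × 2/3 × 280/281 = 560

φ(843) = 560


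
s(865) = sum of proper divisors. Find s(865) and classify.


Proper divisors: 1, 5, 173
Sum = 1 + 5 + 173 = 179
179 < 865 → deficient

s(865) = 179 (deficient)


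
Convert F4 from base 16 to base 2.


F4 (base 16) = 244 (decimal)
244 (decimal) = 11110100 (base 2)


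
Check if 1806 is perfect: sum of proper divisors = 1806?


Proper divisors of 1806: 1, 2, 3, 6, 7, 14, 21, 42, 43, 86, 129, 258, 301, 602, 903
Sum = 1 + 2 + 3 + 6 + 7 + 14 + 21 + 42 + 43 + 86 + 129 + 258 + 301 + 602 + 903 = 2418

No, 1806 is not perfect (2418 ≠ 1806)


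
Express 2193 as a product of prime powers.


2193 / 3 = 731
731 / 17 = 43
43 / 43 = 1
2193 = 3 × 17 × 43


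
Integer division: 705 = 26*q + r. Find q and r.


705 = 26 * 27 + 3
Check: 702 + 3 = 705

q = 27, r = 3


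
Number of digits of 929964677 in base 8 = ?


929964677 in base 8 = 6733421205
Number of digits = 10

10 digits (base 8)


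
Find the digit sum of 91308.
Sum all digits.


9 + 1 + 3 + 0 + 8 = 21


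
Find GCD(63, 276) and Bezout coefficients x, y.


Tabular extended Euclidean (each row: r = 63*s + 276*t):
r=63, s=1, t=0
r=276, s=0, t=1
q=0: r=63, s=1, t=0   [63*(1) + 276*(0) = 63]
q=4: r=24, s=-4, t=1   [63*(-4) + 276*(1) = 24]
q=2: r=15, s=9, t=-2   [63*(9) + 276*(-2) = 15]
q=1: r=9, s=-13, t=3   [63*(-13) + 276*(3) = 9]
q=1: r=6, s=22, t=-5   [63*(22) + 276*(-5) = 6]
q=1: r=3, s=-35, t=8   [63*(-35) + 276*(8) = 3]
q=2: r=0, s=92, t=-21   [63*(92) + 276*(-21) = 0]
GCD = 3; from the row with r=3: x=-35, y=8
Check: 63*(-35) + 276*(8) = -2205 + 2208 = 3

GCD = 3, x = -35, y = 8


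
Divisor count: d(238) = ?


238 = 2^1 × 7^1 × 17^1
d(238) = (1+1) × (1+1) × (1+1) = 8

8 divisors


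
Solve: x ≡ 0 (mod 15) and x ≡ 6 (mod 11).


M = 15*11 = 165
M1 = M/15 = 11, M2 = M/11 = 15
M1^(-1) mod 15 = 11, M2^(-1) mod 11 = 3
x = 0*11*11 + 6*15*3 = 270
270 mod 165 = 105
Check: 105 mod 15 = 0 ✓, 105 mod 11 = 6 ✓

x ≡ 105 (mod 165)


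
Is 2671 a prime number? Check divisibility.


Check divisors up to sqrt(2671) = 51.6817
No divisors found.
2671 is prime.

Yes, 2671 is prime


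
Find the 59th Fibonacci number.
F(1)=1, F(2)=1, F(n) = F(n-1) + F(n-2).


Sequence: 1, 1, 2, 3, 5, 8, 13, 21, 34, 55, 89, 144, 233, 377, 610, 987, 1597, 2584, 4181, 6765, 10946, 17711, 28657, 46368, 75025, 121393, 196418, 317811, 514229, 832040, 1346269, 2178309, 3524578, 5702887, 9227465, 14930352, 24157817, 39088169, 63245986, 102334155, 165580141, 267914296, 433494437, 701408733, 1134903170, 1836311903, 2971215073, 4807526976, 7778742049, 12586269025, 20365011074, 32951280099, 53316291173, 86267571272, 139583862445, 225851433717, 365435296162, 591286729879, 956722026041
F(59) = 956722026041


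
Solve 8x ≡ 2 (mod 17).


GCD(8, 17) = 1, unique solution
a^(-1) mod 17 = 15
x = 15 * 2 mod 17 = 13

x ≡ 13 (mod 17)


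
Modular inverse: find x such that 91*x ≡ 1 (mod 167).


Use the extended Euclidean algorithm on (167, 91); each row r = 167*s + 91*t:
r=167, s=1, t=0
r=91, s=0, t=1
q=1: r=76, s=1, t=-1   [167*(1) + 91*(-1) = 76]
q=1: r=15, s=-1, t=2   [167*(-1) + 91*(2) = 15]
q=5: r=1, s=6, t=-11   [167*(6) + 91*(-11) = 1]
q=15: r=0, s=-91, t=167   [167*(-91) + 91*(167) = 0]
GCD = 1 with t = -11, so 91*(-11) ≡ 1 (mod 167)
Inverse = -11 mod 167 = 156
Check: 91 * 156 = 14196 ≡ 1 (mod 167)

91^(-1) ≡ 156 (mod 167)


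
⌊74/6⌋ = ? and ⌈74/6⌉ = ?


74/6 = 12.3333
floor = 12
ceil = 13

floor = 12, ceil = 13


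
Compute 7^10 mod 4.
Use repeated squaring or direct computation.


7^1 mod 4 = 3
7^2 mod 4 = 1
7^3 mod 4 = 3
7^4 mod 4 = 1
7^5 mod 4 = 3
7^6 mod 4 = 1
7^7 mod 4 = 3
7^8 mod 4 = 1
7^9 mod 4 = 3
7^10 mod 4 = 1


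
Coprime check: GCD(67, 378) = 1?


Euclidean algorithm:
378 = 5 * 67 + 43
67 = 1 * 43 + 24
43 = 1 * 24 + 19
24 = 1 * 19 + 5
19 = 3 * 5 + 4
5 = 1 * 4 + 1
4 = 4 * 1 + 0
GCD(67, 378) = 1

Yes, coprime (GCD = 1)


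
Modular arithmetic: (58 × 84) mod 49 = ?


58 × 84 = 4872
4872 mod 49 = 21


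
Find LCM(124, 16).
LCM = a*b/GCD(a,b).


GCD(124, 16) = 4
LCM = 124*16/4 = 1984/4 = 496

LCM = 496


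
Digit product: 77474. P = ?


7 × 7 × 4 × 7 × 4 = 5488


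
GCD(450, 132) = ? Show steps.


450 = 3 * 132 + 54
132 = 2 * 54 + 24
54 = 2 * 24 + 6
24 = 4 * 6 + 0
GCD = 6


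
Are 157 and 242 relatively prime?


Euclidean algorithm:
242 = 1 * 157 + 85
157 = 1 * 85 + 72
85 = 1 * 72 + 13
72 = 5 * 13 + 7
13 = 1 * 7 + 6
7 = 1 * 6 + 1
6 = 6 * 1 + 0
GCD(157, 242) = 1

Yes, coprime (GCD = 1)


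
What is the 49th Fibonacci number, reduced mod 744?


F(k) mod 744 for k=1..49:
1, 1, 2, 3, 5, 8, 13, 21, 34, 55, 89, 144, 233, 377, 610, 243, 109, 352, 461, 69, 530, 599, 385, 240, 625, 121, 2, 123, 125, 248, 373, 621, 250, 127, 377, 504, 137, 641, 34, 675, 709, 640, 605, 501, 362, 119, 481, 600, 337
F(49) mod 744 = 337


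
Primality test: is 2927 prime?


Check divisors up to sqrt(2927) = 54.1018
No divisors found.
2927 is prime.

Yes, 2927 is prime


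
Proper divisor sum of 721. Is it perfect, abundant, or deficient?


Proper divisors: 1, 7, 103
Sum = 1 + 7 + 103 = 111
111 < 721 → deficient

s(721) = 111 (deficient)


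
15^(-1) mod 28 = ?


Use the extended Euclidean algorithm on (28, 15); each row r = 28*s + 15*t:
r=28, s=1, t=0
r=15, s=0, t=1
q=1: r=13, s=1, t=-1   [28*(1) + 15*(-1) = 13]
q=1: r=2, s=-1, t=2   [28*(-1) + 15*(2) = 2]
q=6: r=1, s=7, t=-13   [28*(7) + 15*(-13) = 1]
q=2: r=0, s=-15, t=28   [28*(-15) + 15*(28) = 0]
GCD = 1 with t = -13, so 15*(-13) ≡ 1 (mod 28)
Inverse = -13 mod 28 = 15
Check: 15 * 15 = 225 ≡ 1 (mod 28)

15^(-1) ≡ 15 (mod 28)
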